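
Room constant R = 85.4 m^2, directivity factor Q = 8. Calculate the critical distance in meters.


Given values:
  R = 85.4 m^2, Q = 8
Formula: d_c = 0.141 * sqrt(Q * R)
Compute Q * R = 8 * 85.4 = 683.2
Compute sqrt(683.2) = 26.1381
d_c = 0.141 * 26.1381 = 3.685

3.685 m


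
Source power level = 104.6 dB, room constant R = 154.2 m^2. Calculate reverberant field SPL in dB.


Given values:
  Lw = 104.6 dB, R = 154.2 m^2
Formula: SPL = Lw + 10 * log10(4 / R)
Compute 4 / R = 4 / 154.2 = 0.02594
Compute 10 * log10(0.02594) = -15.8603
SPL = 104.6 + (-15.8603) = 88.74

88.74 dB


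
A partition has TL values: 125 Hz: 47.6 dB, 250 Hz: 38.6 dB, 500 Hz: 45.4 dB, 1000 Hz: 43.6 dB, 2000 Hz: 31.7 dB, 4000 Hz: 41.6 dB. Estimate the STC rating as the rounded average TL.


Given TL values at each frequency:
  125 Hz: 47.6 dB
  250 Hz: 38.6 dB
  500 Hz: 45.4 dB
  1000 Hz: 43.6 dB
  2000 Hz: 31.7 dB
  4000 Hz: 41.6 dB
Formula: STC ~ round(average of TL values)
Sum = 47.6 + 38.6 + 45.4 + 43.6 + 31.7 + 41.6 = 248.5
Average = 248.5 / 6 = 41.42
Rounded: 41

41


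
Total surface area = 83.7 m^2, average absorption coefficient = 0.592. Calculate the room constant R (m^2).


Given values:
  S = 83.7 m^2, alpha = 0.592
Formula: R = S * alpha / (1 - alpha)
Numerator: 83.7 * 0.592 = 49.5504
Denominator: 1 - 0.592 = 0.408
R = 49.5504 / 0.408 = 121.45

121.45 m^2


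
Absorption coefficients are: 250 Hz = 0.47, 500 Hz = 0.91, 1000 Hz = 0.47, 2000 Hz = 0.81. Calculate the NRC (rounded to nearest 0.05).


Given values:
  a_250 = 0.47, a_500 = 0.91
  a_1000 = 0.47, a_2000 = 0.81
Formula: NRC = (a250 + a500 + a1000 + a2000) / 4
Sum = 0.47 + 0.91 + 0.47 + 0.81 = 2.66
NRC = 2.66 / 4 = 0.665
Rounded to nearest 0.05: 0.65

0.65


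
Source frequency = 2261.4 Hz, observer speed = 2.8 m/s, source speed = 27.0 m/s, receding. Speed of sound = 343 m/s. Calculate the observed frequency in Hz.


Given values:
  f_s = 2261.4 Hz, v_o = 2.8 m/s, v_s = 27.0 m/s
  Direction: receding
Formula: f_o = f_s * (c - v_o) / (c + v_s)
Numerator: c - v_o = 343 - 2.8 = 340.2
Denominator: c + v_s = 343 + 27.0 = 370.0
f_o = 2261.4 * 340.2 / 370.0 = 2079.27

2079.27 Hz


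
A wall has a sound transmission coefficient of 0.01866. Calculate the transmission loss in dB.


Given values:
  tau = 0.01866
Formula: TL = 10 * log10(1 / tau)
Compute 1 / tau = 1 / 0.01866 = 53.5906
Compute log10(53.5906) = 1.729089
TL = 10 * 1.729089 = 17.29

17.29 dB


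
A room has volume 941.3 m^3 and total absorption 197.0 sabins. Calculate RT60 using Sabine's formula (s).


Given values:
  V = 941.3 m^3
  A = 197.0 sabins
Formula: RT60 = 0.161 * V / A
Numerator: 0.161 * 941.3 = 151.5493
RT60 = 151.5493 / 197.0 = 0.769

0.769 s


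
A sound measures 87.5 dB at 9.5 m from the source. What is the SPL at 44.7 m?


Given values:
  SPL1 = 87.5 dB, r1 = 9.5 m, r2 = 44.7 m
Formula: SPL2 = SPL1 - 20 * log10(r2 / r1)
Compute ratio: r2 / r1 = 44.7 / 9.5 = 4.7053
Compute log10: log10(4.7053) = 0.672587
Compute drop: 20 * 0.672587 = 13.4517
SPL2 = 87.5 - 13.4517 = 74.05

74.05 dB


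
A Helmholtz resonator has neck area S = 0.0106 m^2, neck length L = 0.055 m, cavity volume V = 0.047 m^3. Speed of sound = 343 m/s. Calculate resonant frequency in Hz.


Given values:
  S = 0.0106 m^2, L = 0.055 m, V = 0.047 m^3, c = 343 m/s
Formula: f = (c / (2*pi)) * sqrt(S / (V * L))
Compute V * L = 0.047 * 0.055 = 0.002585
Compute S / (V * L) = 0.0106 / 0.002585 = 4.1006
Compute sqrt(4.1006) = 2.024994
Compute c / (2*pi) = 343 / 6.283185 = 54.590148
f = 54.590148 * 2.024994 = 110.54

110.54 Hz


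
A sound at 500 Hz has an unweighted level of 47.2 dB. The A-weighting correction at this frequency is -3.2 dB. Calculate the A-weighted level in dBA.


Given values:
  SPL = 47.2 dB
  A-weighting at 500 Hz = -3.2 dB
Formula: L_A = SPL + A_weight
L_A = 47.2 + (-3.2)
L_A = 44.0

44.0 dBA


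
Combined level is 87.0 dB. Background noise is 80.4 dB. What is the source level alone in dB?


Given values:
  L_total = 87.0 dB, L_bg = 80.4 dB
Formula: L_source = 10 * log10(10^(L_total/10) - 10^(L_bg/10))
Convert to linear:
  10^(87.0/10) = 501187233.6273
  10^(80.4/10) = 109647819.6143
Difference: 501187233.6273 - 109647819.6143 = 391539414.013
L_source = 10 * log10(391539414.013) = 85.93

85.93 dB


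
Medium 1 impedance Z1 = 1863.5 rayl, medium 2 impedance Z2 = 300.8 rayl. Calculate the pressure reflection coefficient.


Given values:
  Z1 = 1863.5 rayl, Z2 = 300.8 rayl
Formula: R = (Z2 - Z1) / (Z2 + Z1)
Numerator: Z2 - Z1 = 300.8 - 1863.5 = -1562.7
Denominator: Z2 + Z1 = 300.8 + 1863.5 = 2164.3
R = -1562.7 / 2164.3 = -0.722

-0.722


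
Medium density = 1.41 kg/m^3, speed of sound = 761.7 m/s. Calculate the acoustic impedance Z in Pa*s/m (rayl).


Given values:
  rho = 1.41 kg/m^3
  c = 761.7 m/s
Formula: Z = rho * c
Z = 1.41 * 761.7
Z = 1074.0

1074.0 rayl


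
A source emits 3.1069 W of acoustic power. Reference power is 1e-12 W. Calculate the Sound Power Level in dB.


Given values:
  W = 3.1069 W
  W_ref = 1e-12 W
Formula: SWL = 10 * log10(W / W_ref)
Compute ratio: W / W_ref = 3106900000000
Compute log10: log10(3106900000000) = 12.492327
Multiply: SWL = 10 * 12.492327 = 124.92

124.92 dB


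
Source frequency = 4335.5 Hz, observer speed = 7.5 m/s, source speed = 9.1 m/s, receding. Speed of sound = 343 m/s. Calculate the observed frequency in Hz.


Given values:
  f_s = 4335.5 Hz, v_o = 7.5 m/s, v_s = 9.1 m/s
  Direction: receding
Formula: f_o = f_s * (c - v_o) / (c + v_s)
Numerator: c - v_o = 343 - 7.5 = 335.5
Denominator: c + v_s = 343 + 9.1 = 352.1
f_o = 4335.5 * 335.5 / 352.1 = 4131.1

4131.1 Hz


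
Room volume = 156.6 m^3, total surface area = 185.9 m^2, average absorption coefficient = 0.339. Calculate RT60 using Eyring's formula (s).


Given values:
  V = 156.6 m^3, S = 185.9 m^2, alpha = 0.339
Formula: RT60 = 0.161 * V / (-S * ln(1 - alpha))
Compute ln(1 - 0.339) = ln(0.661) = -0.414001
Denominator: -185.9 * -0.414001 = 76.9628
Numerator: 0.161 * 156.6 = 25.2126
RT60 = 25.2126 / 76.9628 = 0.328

0.328 s


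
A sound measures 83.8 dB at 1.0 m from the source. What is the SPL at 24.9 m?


Given values:
  SPL1 = 83.8 dB, r1 = 1.0 m, r2 = 24.9 m
Formula: SPL2 = SPL1 - 20 * log10(r2 / r1)
Compute ratio: r2 / r1 = 24.9 / 1.0 = 24.9
Compute log10: log10(24.9) = 1.396199
Compute drop: 20 * 1.396199 = 27.924
SPL2 = 83.8 - 27.924 = 55.88

55.88 dB


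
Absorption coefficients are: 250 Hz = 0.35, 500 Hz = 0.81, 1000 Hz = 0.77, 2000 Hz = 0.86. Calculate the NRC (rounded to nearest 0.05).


Given values:
  a_250 = 0.35, a_500 = 0.81
  a_1000 = 0.77, a_2000 = 0.86
Formula: NRC = (a250 + a500 + a1000 + a2000) / 4
Sum = 0.35 + 0.81 + 0.77 + 0.86 = 2.79
NRC = 2.79 / 4 = 0.6975
Rounded to nearest 0.05: 0.7

0.7


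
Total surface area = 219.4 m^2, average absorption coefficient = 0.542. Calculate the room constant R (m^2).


Given values:
  S = 219.4 m^2, alpha = 0.542
Formula: R = S * alpha / (1 - alpha)
Numerator: 219.4 * 0.542 = 118.9148
Denominator: 1 - 0.542 = 0.458
R = 118.9148 / 0.458 = 259.64

259.64 m^2


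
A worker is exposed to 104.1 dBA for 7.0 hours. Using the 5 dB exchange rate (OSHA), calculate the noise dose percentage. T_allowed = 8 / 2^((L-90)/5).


Given values:
  L = 104.1 dBA, T = 7.0 hours
Formula: T_allowed = 8 / 2^((L - 90) / 5)
Compute exponent: (104.1 - 90) / 5 = 2.82
Compute 2^(2.82) = 7.061624
T_allowed = 8 / 7.061624 = 1.132884 hours
Dose = (T / T_allowed) * 100
Dose = (7.0 / 1.132884) * 100 = 617.89

617.89 %


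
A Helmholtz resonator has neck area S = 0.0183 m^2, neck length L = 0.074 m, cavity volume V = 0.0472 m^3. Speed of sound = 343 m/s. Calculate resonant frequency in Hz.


Given values:
  S = 0.0183 m^2, L = 0.074 m, V = 0.0472 m^3, c = 343 m/s
Formula: f = (c / (2*pi)) * sqrt(S / (V * L))
Compute V * L = 0.0472 * 0.074 = 0.0034928
Compute S / (V * L) = 0.0183 / 0.0034928 = 5.2393
Compute sqrt(5.2393) = 2.288952
Compute c / (2*pi) = 343 / 6.283185 = 54.590148
f = 54.590148 * 2.288952 = 124.95

124.95 Hz


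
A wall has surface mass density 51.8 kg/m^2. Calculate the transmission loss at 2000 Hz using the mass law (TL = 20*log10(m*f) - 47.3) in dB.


Given values:
  m = 51.8 kg/m^2, f = 2000 Hz
Formula: TL = 20 * log10(m * f) - 47.3
Compute m * f = 51.8 * 2000 = 103600.0
Compute log10(103600.0) = 5.01536
Compute 20 * 5.01536 = 100.3072
TL = 100.3072 - 47.3 = 53.01

53.01 dB


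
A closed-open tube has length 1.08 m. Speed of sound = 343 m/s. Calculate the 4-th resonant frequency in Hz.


Given values:
  Tube type: closed-open, L = 1.08 m, c = 343 m/s, n = 4
Formula: f_n = (2n - 1) * c / (4 * L)
Compute 2n - 1 = 2*4 - 1 = 7
Compute 4 * L = 4 * 1.08 = 4.32
f = 7 * 343 / 4.32
f = 555.79

555.79 Hz


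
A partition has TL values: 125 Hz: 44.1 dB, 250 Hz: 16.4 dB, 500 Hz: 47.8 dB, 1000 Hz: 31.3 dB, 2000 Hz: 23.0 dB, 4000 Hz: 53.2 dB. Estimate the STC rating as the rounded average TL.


Given TL values at each frequency:
  125 Hz: 44.1 dB
  250 Hz: 16.4 dB
  500 Hz: 47.8 dB
  1000 Hz: 31.3 dB
  2000 Hz: 23.0 dB
  4000 Hz: 53.2 dB
Formula: STC ~ round(average of TL values)
Sum = 44.1 + 16.4 + 47.8 + 31.3 + 23.0 + 53.2 = 215.8
Average = 215.8 / 6 = 35.97
Rounded: 36

36


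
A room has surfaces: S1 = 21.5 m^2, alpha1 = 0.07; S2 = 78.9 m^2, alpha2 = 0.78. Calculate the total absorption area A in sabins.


Given surfaces:
  Surface 1: 21.5 * 0.07 = 1.505
  Surface 2: 78.9 * 0.78 = 61.542
Formula: A = sum(Si * alpha_i)
A = 1.505 + 61.542
A = 63.05

63.05 sabins


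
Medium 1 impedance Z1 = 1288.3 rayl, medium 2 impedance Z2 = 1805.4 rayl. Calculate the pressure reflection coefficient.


Given values:
  Z1 = 1288.3 rayl, Z2 = 1805.4 rayl
Formula: R = (Z2 - Z1) / (Z2 + Z1)
Numerator: Z2 - Z1 = 1805.4 - 1288.3 = 517.1
Denominator: Z2 + Z1 = 1805.4 + 1288.3 = 3093.7
R = 517.1 / 3093.7 = 0.1671

0.1671


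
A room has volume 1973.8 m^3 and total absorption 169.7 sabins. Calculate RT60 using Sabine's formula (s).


Given values:
  V = 1973.8 m^3
  A = 169.7 sabins
Formula: RT60 = 0.161 * V / A
Numerator: 0.161 * 1973.8 = 317.7818
RT60 = 317.7818 / 169.7 = 1.873

1.873 s


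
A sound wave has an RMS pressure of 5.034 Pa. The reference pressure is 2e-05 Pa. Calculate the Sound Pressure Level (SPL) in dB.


Given values:
  p = 5.034 Pa
  p_ref = 2e-05 Pa
Formula: SPL = 20 * log10(p / p_ref)
Compute ratio: p / p_ref = 5.034 / 2e-05 = 251700
Compute log10: log10(251700) = 5.400883
Multiply: SPL = 20 * 5.400883 = 108.02

108.02 dB


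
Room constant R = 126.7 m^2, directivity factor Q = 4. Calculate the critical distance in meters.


Given values:
  R = 126.7 m^2, Q = 4
Formula: d_c = 0.141 * sqrt(Q * R)
Compute Q * R = 4 * 126.7 = 506.8
Compute sqrt(506.8) = 22.5122
d_c = 0.141 * 22.5122 = 3.174

3.174 m


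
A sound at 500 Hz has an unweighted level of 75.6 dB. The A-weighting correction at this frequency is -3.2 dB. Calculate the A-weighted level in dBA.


Given values:
  SPL = 75.6 dB
  A-weighting at 500 Hz = -3.2 dB
Formula: L_A = SPL + A_weight
L_A = 75.6 + (-3.2)
L_A = 72.4

72.4 dBA


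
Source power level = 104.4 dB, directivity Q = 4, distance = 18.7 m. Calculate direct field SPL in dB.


Given values:
  Lw = 104.4 dB, Q = 4, r = 18.7 m
Formula: SPL = Lw + 10 * log10(Q / (4 * pi * r^2))
Compute 4 * pi * r^2 = 4 * pi * 18.7^2 = 4394.3341
Compute Q / denom = 4 / 4394.3341 = 0.00091026
Compute 10 * log10(0.00091026) = -30.4083
SPL = 104.4 + (-30.4083) = 73.99

73.99 dB


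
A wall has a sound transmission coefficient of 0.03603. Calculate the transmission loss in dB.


Given values:
  tau = 0.03603
Formula: TL = 10 * log10(1 / tau)
Compute 1 / tau = 1 / 0.03603 = 27.7546
Compute log10(27.7546) = 1.443335
TL = 10 * 1.443335 = 14.43

14.43 dB


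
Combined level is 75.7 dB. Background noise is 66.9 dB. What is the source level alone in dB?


Given values:
  L_total = 75.7 dB, L_bg = 66.9 dB
Formula: L_source = 10 * log10(10^(L_total/10) - 10^(L_bg/10))
Convert to linear:
  10^(75.7/10) = 37153522.9097
  10^(66.9/10) = 4897788.1937
Difference: 37153522.9097 - 4897788.1937 = 32255734.716
L_source = 10 * log10(32255734.716) = 75.09

75.09 dB


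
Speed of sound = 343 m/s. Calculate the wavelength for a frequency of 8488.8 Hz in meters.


Given values:
  c = 343 m/s, f = 8488.8 Hz
Formula: lambda = c / f
lambda = 343 / 8488.8
lambda = 0.0404

0.0404 m


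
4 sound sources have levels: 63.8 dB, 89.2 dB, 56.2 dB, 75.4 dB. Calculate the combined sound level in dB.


Formula: L_total = 10 * log10( sum(10^(Li/10)) )
  Source 1: 10^(63.8/10) = 2398832.919
  Source 2: 10^(89.2/10) = 831763771.1027
  Source 3: 10^(56.2/10) = 416869.3835
  Source 4: 10^(75.4/10) = 34673685.0453
Sum of linear values = 869253158.4505
L_total = 10 * log10(869253158.4505) = 89.39

89.39 dB


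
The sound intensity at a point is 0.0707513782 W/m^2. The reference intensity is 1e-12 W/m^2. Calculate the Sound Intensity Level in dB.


Given values:
  I = 0.0707513782 W/m^2
  I_ref = 1e-12 W/m^2
Formula: SIL = 10 * log10(I / I_ref)
Compute ratio: I / I_ref = 70751378200
Compute log10: log10(70751378200) = 10.849735
Multiply: SIL = 10 * 10.849735 = 108.5

108.5 dB


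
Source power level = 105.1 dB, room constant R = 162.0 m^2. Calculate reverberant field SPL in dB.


Given values:
  Lw = 105.1 dB, R = 162.0 m^2
Formula: SPL = Lw + 10 * log10(4 / R)
Compute 4 / R = 4 / 162.0 = 0.024691
Compute 10 * log10(0.024691) = -16.0746
SPL = 105.1 + (-16.0746) = 89.03

89.03 dB


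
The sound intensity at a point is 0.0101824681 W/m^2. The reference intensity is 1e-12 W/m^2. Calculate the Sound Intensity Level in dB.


Given values:
  I = 0.0101824681 W/m^2
  I_ref = 1e-12 W/m^2
Formula: SIL = 10 * log10(I / I_ref)
Compute ratio: I / I_ref = 10182468100
Compute log10: log10(10182468100) = 10.007853
Multiply: SIL = 10 * 10.007853 = 100.08

100.08 dB


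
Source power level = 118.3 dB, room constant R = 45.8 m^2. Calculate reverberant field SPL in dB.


Given values:
  Lw = 118.3 dB, R = 45.8 m^2
Formula: SPL = Lw + 10 * log10(4 / R)
Compute 4 / R = 4 / 45.8 = 0.087336
Compute 10 * log10(0.087336) = -10.5881
SPL = 118.3 + (-10.5881) = 107.71

107.71 dB


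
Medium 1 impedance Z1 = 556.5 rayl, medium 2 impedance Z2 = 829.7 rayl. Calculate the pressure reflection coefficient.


Given values:
  Z1 = 556.5 rayl, Z2 = 829.7 rayl
Formula: R = (Z2 - Z1) / (Z2 + Z1)
Numerator: Z2 - Z1 = 829.7 - 556.5 = 273.2
Denominator: Z2 + Z1 = 829.7 + 556.5 = 1386.2
R = 273.2 / 1386.2 = 0.1971

0.1971


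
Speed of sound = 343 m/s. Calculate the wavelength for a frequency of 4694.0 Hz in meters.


Given values:
  c = 343 m/s, f = 4694.0 Hz
Formula: lambda = c / f
lambda = 343 / 4694.0
lambda = 0.0731

0.0731 m


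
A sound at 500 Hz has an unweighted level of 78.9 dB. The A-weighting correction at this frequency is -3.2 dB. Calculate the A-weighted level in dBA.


Given values:
  SPL = 78.9 dB
  A-weighting at 500 Hz = -3.2 dB
Formula: L_A = SPL + A_weight
L_A = 78.9 + (-3.2)
L_A = 75.7

75.7 dBA


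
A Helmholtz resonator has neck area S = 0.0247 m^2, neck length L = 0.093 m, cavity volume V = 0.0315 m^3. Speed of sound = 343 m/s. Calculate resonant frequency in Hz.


Given values:
  S = 0.0247 m^2, L = 0.093 m, V = 0.0315 m^3, c = 343 m/s
Formula: f = (c / (2*pi)) * sqrt(S / (V * L))
Compute V * L = 0.0315 * 0.093 = 0.0029295
Compute S / (V * L) = 0.0247 / 0.0029295 = 8.4315
Compute sqrt(8.4315) = 2.903705
Compute c / (2*pi) = 343 / 6.283185 = 54.590148
f = 54.590148 * 2.903705 = 158.51

158.51 Hz


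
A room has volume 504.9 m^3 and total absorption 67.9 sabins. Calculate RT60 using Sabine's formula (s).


Given values:
  V = 504.9 m^3
  A = 67.9 sabins
Formula: RT60 = 0.161 * V / A
Numerator: 0.161 * 504.9 = 81.2889
RT60 = 81.2889 / 67.9 = 1.197

1.197 s


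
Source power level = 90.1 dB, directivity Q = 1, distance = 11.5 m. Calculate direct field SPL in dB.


Given values:
  Lw = 90.1 dB, Q = 1, r = 11.5 m
Formula: SPL = Lw + 10 * log10(Q / (4 * pi * r^2))
Compute 4 * pi * r^2 = 4 * pi * 11.5^2 = 1661.9025
Compute Q / denom = 1 / 1661.9025 = 0.00060172
Compute 10 * log10(0.00060172) = -32.2061
SPL = 90.1 + (-32.2061) = 57.89

57.89 dB


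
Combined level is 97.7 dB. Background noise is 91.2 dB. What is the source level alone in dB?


Given values:
  L_total = 97.7 dB, L_bg = 91.2 dB
Formula: L_source = 10 * log10(10^(L_total/10) - 10^(L_bg/10))
Convert to linear:
  10^(97.7/10) = 5888436553.5559
  10^(91.2/10) = 1318256738.5564
Difference: 5888436553.5559 - 1318256738.5564 = 4570179814.9995
L_source = 10 * log10(4570179814.9995) = 96.6

96.6 dB


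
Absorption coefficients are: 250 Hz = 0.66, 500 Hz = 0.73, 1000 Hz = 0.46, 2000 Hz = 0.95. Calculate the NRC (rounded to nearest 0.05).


Given values:
  a_250 = 0.66, a_500 = 0.73
  a_1000 = 0.46, a_2000 = 0.95
Formula: NRC = (a250 + a500 + a1000 + a2000) / 4
Sum = 0.66 + 0.73 + 0.46 + 0.95 = 2.8
NRC = 2.8 / 4 = 0.7
Rounded to nearest 0.05: 0.7

0.7


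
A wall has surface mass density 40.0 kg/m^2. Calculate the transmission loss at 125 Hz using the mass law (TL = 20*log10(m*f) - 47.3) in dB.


Given values:
  m = 40.0 kg/m^2, f = 125 Hz
Formula: TL = 20 * log10(m * f) - 47.3
Compute m * f = 40.0 * 125 = 5000.0
Compute log10(5000.0) = 3.69897
Compute 20 * 3.69897 = 73.9794
TL = 73.9794 - 47.3 = 26.68

26.68 dB


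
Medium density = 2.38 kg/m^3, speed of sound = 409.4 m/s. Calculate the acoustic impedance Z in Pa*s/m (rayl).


Given values:
  rho = 2.38 kg/m^3
  c = 409.4 m/s
Formula: Z = rho * c
Z = 2.38 * 409.4
Z = 974.37

974.37 rayl


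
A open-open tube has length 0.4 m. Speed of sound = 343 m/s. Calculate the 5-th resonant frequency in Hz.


Given values:
  Tube type: open-open, L = 0.4 m, c = 343 m/s, n = 5
Formula: f_n = n * c / (2 * L)
Compute 2 * L = 2 * 0.4 = 0.8
f = 5 * 343 / 0.8
f = 2143.75

2143.75 Hz


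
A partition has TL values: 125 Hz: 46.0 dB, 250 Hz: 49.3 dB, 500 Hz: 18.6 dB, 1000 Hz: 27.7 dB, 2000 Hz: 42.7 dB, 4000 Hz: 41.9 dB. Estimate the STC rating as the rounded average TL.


Given TL values at each frequency:
  125 Hz: 46.0 dB
  250 Hz: 49.3 dB
  500 Hz: 18.6 dB
  1000 Hz: 27.7 dB
  2000 Hz: 42.7 dB
  4000 Hz: 41.9 dB
Formula: STC ~ round(average of TL values)
Sum = 46.0 + 49.3 + 18.6 + 27.7 + 42.7 + 41.9 = 226.2
Average = 226.2 / 6 = 37.7
Rounded: 38

38


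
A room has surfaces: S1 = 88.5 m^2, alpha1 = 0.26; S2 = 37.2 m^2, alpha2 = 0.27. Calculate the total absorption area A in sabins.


Given surfaces:
  Surface 1: 88.5 * 0.26 = 23.01
  Surface 2: 37.2 * 0.27 = 10.044
Formula: A = sum(Si * alpha_i)
A = 23.01 + 10.044
A = 33.05

33.05 sabins


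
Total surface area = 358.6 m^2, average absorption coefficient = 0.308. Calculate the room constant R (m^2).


Given values:
  S = 358.6 m^2, alpha = 0.308
Formula: R = S * alpha / (1 - alpha)
Numerator: 358.6 * 0.308 = 110.4488
Denominator: 1 - 0.308 = 0.692
R = 110.4488 / 0.692 = 159.61

159.61 m^2


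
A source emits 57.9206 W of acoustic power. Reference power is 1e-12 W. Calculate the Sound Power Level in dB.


Given values:
  W = 57.9206 W
  W_ref = 1e-12 W
Formula: SWL = 10 * log10(W / W_ref)
Compute ratio: W / W_ref = 57920600000000
Compute log10: log10(57920600000000) = 13.762833
Multiply: SWL = 10 * 13.762833 = 137.63

137.63 dB


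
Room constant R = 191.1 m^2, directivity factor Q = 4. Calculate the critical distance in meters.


Given values:
  R = 191.1 m^2, Q = 4
Formula: d_c = 0.141 * sqrt(Q * R)
Compute Q * R = 4 * 191.1 = 764.4
Compute sqrt(764.4) = 27.6478
d_c = 0.141 * 27.6478 = 3.898

3.898 m


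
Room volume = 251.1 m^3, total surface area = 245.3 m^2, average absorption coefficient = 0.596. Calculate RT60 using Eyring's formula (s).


Given values:
  V = 251.1 m^3, S = 245.3 m^2, alpha = 0.596
Formula: RT60 = 0.161 * V / (-S * ln(1 - alpha))
Compute ln(1 - 0.596) = ln(0.404) = -0.90634
Denominator: -245.3 * -0.90634 = 222.3252
Numerator: 0.161 * 251.1 = 40.4271
RT60 = 40.4271 / 222.3252 = 0.182

0.182 s


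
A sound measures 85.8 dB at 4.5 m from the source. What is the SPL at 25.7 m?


Given values:
  SPL1 = 85.8 dB, r1 = 4.5 m, r2 = 25.7 m
Formula: SPL2 = SPL1 - 20 * log10(r2 / r1)
Compute ratio: r2 / r1 = 25.7 / 4.5 = 5.7111
Compute log10: log10(5.7111) = 0.75672
Compute drop: 20 * 0.75672 = 15.1344
SPL2 = 85.8 - 15.1344 = 70.67

70.67 dB


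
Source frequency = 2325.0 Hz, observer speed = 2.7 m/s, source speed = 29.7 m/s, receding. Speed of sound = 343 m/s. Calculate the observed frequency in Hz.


Given values:
  f_s = 2325.0 Hz, v_o = 2.7 m/s, v_s = 29.7 m/s
  Direction: receding
Formula: f_o = f_s * (c - v_o) / (c + v_s)
Numerator: c - v_o = 343 - 2.7 = 340.3
Denominator: c + v_s = 343 + 29.7 = 372.7
f_o = 2325.0 * 340.3 / 372.7 = 2122.88

2122.88 Hz


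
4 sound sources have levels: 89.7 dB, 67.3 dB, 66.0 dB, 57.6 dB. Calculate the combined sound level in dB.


Formula: L_total = 10 * log10( sum(10^(Li/10)) )
  Source 1: 10^(89.7/10) = 933254300.797
  Source 2: 10^(67.3/10) = 5370317.9637
  Source 3: 10^(66.0/10) = 3981071.7055
  Source 4: 10^(57.6/10) = 575439.9373
Sum of linear values = 943181130.4035
L_total = 10 * log10(943181130.4035) = 89.75

89.75 dB


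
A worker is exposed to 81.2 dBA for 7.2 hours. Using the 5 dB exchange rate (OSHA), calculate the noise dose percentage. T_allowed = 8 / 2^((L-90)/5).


Given values:
  L = 81.2 dBA, T = 7.2 hours
Formula: T_allowed = 8 / 2^((L - 90) / 5)
Compute exponent: (81.2 - 90) / 5 = -1.76
Compute 2^(-1.76) = 0.295248
T_allowed = 8 / 0.295248 = 27.095865 hours
Dose = (T / T_allowed) * 100
Dose = (7.2 / 27.095865) * 100 = 26.57

26.57 %


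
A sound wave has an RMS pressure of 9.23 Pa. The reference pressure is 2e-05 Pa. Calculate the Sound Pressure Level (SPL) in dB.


Given values:
  p = 9.23 Pa
  p_ref = 2e-05 Pa
Formula: SPL = 20 * log10(p / p_ref)
Compute ratio: p / p_ref = 9.23 / 2e-05 = 461500
Compute log10: log10(461500) = 5.664172
Multiply: SPL = 20 * 5.664172 = 113.28

113.28 dB


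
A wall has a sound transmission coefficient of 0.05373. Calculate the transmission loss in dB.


Given values:
  tau = 0.05373
Formula: TL = 10 * log10(1 / tau)
Compute 1 / tau = 1 / 0.05373 = 18.6116
Compute log10(18.6116) = 1.269784
TL = 10 * 1.269784 = 12.7

12.7 dB


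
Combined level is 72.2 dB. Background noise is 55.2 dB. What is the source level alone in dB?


Given values:
  L_total = 72.2 dB, L_bg = 55.2 dB
Formula: L_source = 10 * log10(10^(L_total/10) - 10^(L_bg/10))
Convert to linear:
  10^(72.2/10) = 16595869.0744
  10^(55.2/10) = 331131.1215
Difference: 16595869.0744 - 331131.1215 = 16264737.9529
L_source = 10 * log10(16264737.9529) = 72.11

72.11 dB


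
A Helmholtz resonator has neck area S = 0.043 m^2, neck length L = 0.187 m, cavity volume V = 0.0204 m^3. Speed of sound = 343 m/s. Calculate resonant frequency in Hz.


Given values:
  S = 0.043 m^2, L = 0.187 m, V = 0.0204 m^3, c = 343 m/s
Formula: f = (c / (2*pi)) * sqrt(S / (V * L))
Compute V * L = 0.0204 * 0.187 = 0.0038148
Compute S / (V * L) = 0.043 / 0.0038148 = 11.2719
Compute sqrt(11.2719) = 3.357365
Compute c / (2*pi) = 343 / 6.283185 = 54.590148
f = 54.590148 * 3.357365 = 183.28

183.28 Hz


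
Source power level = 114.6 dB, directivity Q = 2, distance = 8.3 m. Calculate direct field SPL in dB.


Given values:
  Lw = 114.6 dB, Q = 2, r = 8.3 m
Formula: SPL = Lw + 10 * log10(Q / (4 * pi * r^2))
Compute 4 * pi * r^2 = 4 * pi * 8.3^2 = 865.6973
Compute Q / denom = 2 / 865.6973 = 0.00231028
Compute 10 * log10(0.00231028) = -26.3634
SPL = 114.6 + (-26.3634) = 88.24

88.24 dB


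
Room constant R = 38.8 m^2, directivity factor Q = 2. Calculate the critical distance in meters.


Given values:
  R = 38.8 m^2, Q = 2
Formula: d_c = 0.141 * sqrt(Q * R)
Compute Q * R = 2 * 38.8 = 77.6
Compute sqrt(77.6) = 8.8091
d_c = 0.141 * 8.8091 = 1.242

1.242 m


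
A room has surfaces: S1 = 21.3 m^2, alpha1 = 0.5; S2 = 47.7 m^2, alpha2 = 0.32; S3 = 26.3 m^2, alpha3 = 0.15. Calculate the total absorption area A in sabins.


Given surfaces:
  Surface 1: 21.3 * 0.5 = 10.65
  Surface 2: 47.7 * 0.32 = 15.264
  Surface 3: 26.3 * 0.15 = 3.945
Formula: A = sum(Si * alpha_i)
A = 10.65 + 15.264 + 3.945
A = 29.86

29.86 sabins


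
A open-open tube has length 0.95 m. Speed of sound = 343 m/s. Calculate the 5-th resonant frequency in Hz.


Given values:
  Tube type: open-open, L = 0.95 m, c = 343 m/s, n = 5
Formula: f_n = n * c / (2 * L)
Compute 2 * L = 2 * 0.95 = 1.9
f = 5 * 343 / 1.9
f = 902.63

902.63 Hz


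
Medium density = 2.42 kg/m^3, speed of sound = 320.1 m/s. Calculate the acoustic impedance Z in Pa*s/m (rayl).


Given values:
  rho = 2.42 kg/m^3
  c = 320.1 m/s
Formula: Z = rho * c
Z = 2.42 * 320.1
Z = 774.64

774.64 rayl


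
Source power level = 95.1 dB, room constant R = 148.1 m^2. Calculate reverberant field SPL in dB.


Given values:
  Lw = 95.1 dB, R = 148.1 m^2
Formula: SPL = Lw + 10 * log10(4 / R)
Compute 4 / R = 4 / 148.1 = 0.027009
Compute 10 * log10(0.027009) = -15.6849
SPL = 95.1 + (-15.6849) = 79.42

79.42 dB


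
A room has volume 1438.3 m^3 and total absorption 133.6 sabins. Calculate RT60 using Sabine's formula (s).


Given values:
  V = 1438.3 m^3
  A = 133.6 sabins
Formula: RT60 = 0.161 * V / A
Numerator: 0.161 * 1438.3 = 231.5663
RT60 = 231.5663 / 133.6 = 1.733

1.733 s


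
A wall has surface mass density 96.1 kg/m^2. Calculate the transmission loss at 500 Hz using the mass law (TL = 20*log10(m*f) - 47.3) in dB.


Given values:
  m = 96.1 kg/m^2, f = 500 Hz
Formula: TL = 20 * log10(m * f) - 47.3
Compute m * f = 96.1 * 500 = 48050.0
Compute log10(48050.0) = 4.681693
Compute 20 * 4.681693 = 93.6339
TL = 93.6339 - 47.3 = 46.33

46.33 dB


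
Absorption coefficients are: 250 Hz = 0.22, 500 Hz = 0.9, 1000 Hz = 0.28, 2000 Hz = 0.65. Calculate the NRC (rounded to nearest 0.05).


Given values:
  a_250 = 0.22, a_500 = 0.9
  a_1000 = 0.28, a_2000 = 0.65
Formula: NRC = (a250 + a500 + a1000 + a2000) / 4
Sum = 0.22 + 0.9 + 0.28 + 0.65 = 2.05
NRC = 2.05 / 4 = 0.5125
Rounded to nearest 0.05: 0.5

0.5


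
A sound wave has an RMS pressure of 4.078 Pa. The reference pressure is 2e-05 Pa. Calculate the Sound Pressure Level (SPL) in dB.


Given values:
  p = 4.078 Pa
  p_ref = 2e-05 Pa
Formula: SPL = 20 * log10(p / p_ref)
Compute ratio: p / p_ref = 4.078 / 2e-05 = 203900
Compute log10: log10(203900) = 5.309417
Multiply: SPL = 20 * 5.309417 = 106.19

106.19 dB


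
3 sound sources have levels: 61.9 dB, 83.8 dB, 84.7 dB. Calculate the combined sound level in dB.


Formula: L_total = 10 * log10( sum(10^(Li/10)) )
  Source 1: 10^(61.9/10) = 1548816.6189
  Source 2: 10^(83.8/10) = 239883291.9019
  Source 3: 10^(84.7/10) = 295120922.6666
Sum of linear values = 536553031.1874
L_total = 10 * log10(536553031.1874) = 87.3

87.3 dB


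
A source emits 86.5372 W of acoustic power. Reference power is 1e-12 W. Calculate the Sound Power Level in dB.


Given values:
  W = 86.5372 W
  W_ref = 1e-12 W
Formula: SWL = 10 * log10(W / W_ref)
Compute ratio: W / W_ref = 86537200000000
Compute log10: log10(86537200000000) = 13.937203
Multiply: SWL = 10 * 13.937203 = 139.37

139.37 dB


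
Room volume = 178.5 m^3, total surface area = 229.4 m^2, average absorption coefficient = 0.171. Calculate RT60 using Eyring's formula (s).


Given values:
  V = 178.5 m^3, S = 229.4 m^2, alpha = 0.171
Formula: RT60 = 0.161 * V / (-S * ln(1 - alpha))
Compute ln(1 - 0.171) = ln(0.829) = -0.187535
Denominator: -229.4 * -0.187535 = 43.0205
Numerator: 0.161 * 178.5 = 28.7385
RT60 = 28.7385 / 43.0205 = 0.668

0.668 s


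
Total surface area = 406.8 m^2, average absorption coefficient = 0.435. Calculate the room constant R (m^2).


Given values:
  S = 406.8 m^2, alpha = 0.435
Formula: R = S * alpha / (1 - alpha)
Numerator: 406.8 * 0.435 = 176.958
Denominator: 1 - 0.435 = 0.565
R = 176.958 / 0.565 = 313.2

313.2 m^2


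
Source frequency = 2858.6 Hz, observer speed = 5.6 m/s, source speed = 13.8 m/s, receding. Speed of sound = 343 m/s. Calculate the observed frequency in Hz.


Given values:
  f_s = 2858.6 Hz, v_o = 5.6 m/s, v_s = 13.8 m/s
  Direction: receding
Formula: f_o = f_s * (c - v_o) / (c + v_s)
Numerator: c - v_o = 343 - 5.6 = 337.4
Denominator: c + v_s = 343 + 13.8 = 356.8
f_o = 2858.6 * 337.4 / 356.8 = 2703.17

2703.17 Hz


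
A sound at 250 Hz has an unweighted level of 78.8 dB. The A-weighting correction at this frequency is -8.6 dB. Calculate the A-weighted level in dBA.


Given values:
  SPL = 78.8 dB
  A-weighting at 250 Hz = -8.6 dB
Formula: L_A = SPL + A_weight
L_A = 78.8 + (-8.6)
L_A = 70.2

70.2 dBA


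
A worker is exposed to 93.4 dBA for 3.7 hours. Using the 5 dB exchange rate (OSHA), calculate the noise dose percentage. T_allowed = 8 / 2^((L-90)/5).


Given values:
  L = 93.4 dBA, T = 3.7 hours
Formula: T_allowed = 8 / 2^((L - 90) / 5)
Compute exponent: (93.4 - 90) / 5 = 0.68
Compute 2^(0.68) = 1.60214
T_allowed = 8 / 1.60214 = 4.993321 hours
Dose = (T / T_allowed) * 100
Dose = (3.7 / 4.993321) * 100 = 74.1

74.1 %


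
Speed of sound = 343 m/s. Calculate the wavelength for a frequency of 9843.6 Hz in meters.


Given values:
  c = 343 m/s, f = 9843.6 Hz
Formula: lambda = c / f
lambda = 343 / 9843.6
lambda = 0.0348

0.0348 m


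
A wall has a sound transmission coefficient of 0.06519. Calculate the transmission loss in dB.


Given values:
  tau = 0.06519
Formula: TL = 10 * log10(1 / tau)
Compute 1 / tau = 1 / 0.06519 = 15.3398
Compute log10(15.3398) = 1.18582
TL = 10 * 1.18582 = 11.86

11.86 dB


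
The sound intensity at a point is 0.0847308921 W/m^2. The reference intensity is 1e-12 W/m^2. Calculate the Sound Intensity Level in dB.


Given values:
  I = 0.0847308921 W/m^2
  I_ref = 1e-12 W/m^2
Formula: SIL = 10 * log10(I / I_ref)
Compute ratio: I / I_ref = 84730892100
Compute log10: log10(84730892100) = 10.928042
Multiply: SIL = 10 * 10.928042 = 109.28

109.28 dB


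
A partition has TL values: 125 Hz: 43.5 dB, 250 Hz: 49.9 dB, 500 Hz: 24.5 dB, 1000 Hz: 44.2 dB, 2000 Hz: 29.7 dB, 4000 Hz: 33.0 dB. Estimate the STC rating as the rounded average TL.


Given TL values at each frequency:
  125 Hz: 43.5 dB
  250 Hz: 49.9 dB
  500 Hz: 24.5 dB
  1000 Hz: 44.2 dB
  2000 Hz: 29.7 dB
  4000 Hz: 33.0 dB
Formula: STC ~ round(average of TL values)
Sum = 43.5 + 49.9 + 24.5 + 44.2 + 29.7 + 33.0 = 224.8
Average = 224.8 / 6 = 37.47
Rounded: 37

37


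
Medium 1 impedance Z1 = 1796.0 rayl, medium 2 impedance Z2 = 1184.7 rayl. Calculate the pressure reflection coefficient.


Given values:
  Z1 = 1796.0 rayl, Z2 = 1184.7 rayl
Formula: R = (Z2 - Z1) / (Z2 + Z1)
Numerator: Z2 - Z1 = 1184.7 - 1796.0 = -611.3
Denominator: Z2 + Z1 = 1184.7 + 1796.0 = 2980.7
R = -611.3 / 2980.7 = -0.2051

-0.2051


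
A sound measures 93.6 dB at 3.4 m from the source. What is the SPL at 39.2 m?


Given values:
  SPL1 = 93.6 dB, r1 = 3.4 m, r2 = 39.2 m
Formula: SPL2 = SPL1 - 20 * log10(r2 / r1)
Compute ratio: r2 / r1 = 39.2 / 3.4 = 11.5294
Compute log10: log10(11.5294) = 1.061807
Compute drop: 20 * 1.061807 = 21.2361
SPL2 = 93.6 - 21.2361 = 72.36

72.36 dB


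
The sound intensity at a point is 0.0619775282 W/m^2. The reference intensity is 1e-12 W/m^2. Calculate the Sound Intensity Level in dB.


Given values:
  I = 0.0619775282 W/m^2
  I_ref = 1e-12 W/m^2
Formula: SIL = 10 * log10(I / I_ref)
Compute ratio: I / I_ref = 61977528200
Compute log10: log10(61977528200) = 10.792234
Multiply: SIL = 10 * 10.792234 = 107.92

107.92 dB


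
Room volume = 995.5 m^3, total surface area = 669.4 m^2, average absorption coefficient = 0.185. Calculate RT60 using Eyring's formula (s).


Given values:
  V = 995.5 m^3, S = 669.4 m^2, alpha = 0.185
Formula: RT60 = 0.161 * V / (-S * ln(1 - alpha))
Compute ln(1 - 0.185) = ln(0.815) = -0.204567
Denominator: -669.4 * -0.204567 = 136.9371
Numerator: 0.161 * 995.5 = 160.2755
RT60 = 160.2755 / 136.9371 = 1.17

1.17 s


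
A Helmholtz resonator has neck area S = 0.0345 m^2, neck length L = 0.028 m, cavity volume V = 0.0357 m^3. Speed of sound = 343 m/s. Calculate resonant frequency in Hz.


Given values:
  S = 0.0345 m^2, L = 0.028 m, V = 0.0357 m^3, c = 343 m/s
Formula: f = (c / (2*pi)) * sqrt(S / (V * L))
Compute V * L = 0.0357 * 0.028 = 0.0009996
Compute S / (V * L) = 0.0345 / 0.0009996 = 34.5138
Compute sqrt(34.5138) = 5.874845
Compute c / (2*pi) = 343 / 6.283185 = 54.590148
f = 54.590148 * 5.874845 = 320.71

320.71 Hz


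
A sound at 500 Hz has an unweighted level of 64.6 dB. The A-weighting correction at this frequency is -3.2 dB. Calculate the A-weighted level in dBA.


Given values:
  SPL = 64.6 dB
  A-weighting at 500 Hz = -3.2 dB
Formula: L_A = SPL + A_weight
L_A = 64.6 + (-3.2)
L_A = 61.4

61.4 dBA


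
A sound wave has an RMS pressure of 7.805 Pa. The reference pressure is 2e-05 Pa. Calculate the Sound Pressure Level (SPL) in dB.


Given values:
  p = 7.805 Pa
  p_ref = 2e-05 Pa
Formula: SPL = 20 * log10(p / p_ref)
Compute ratio: p / p_ref = 7.805 / 2e-05 = 390250
Compute log10: log10(390250) = 5.591343
Multiply: SPL = 20 * 5.591343 = 111.83

111.83 dB


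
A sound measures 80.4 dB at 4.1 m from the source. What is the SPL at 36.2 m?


Given values:
  SPL1 = 80.4 dB, r1 = 4.1 m, r2 = 36.2 m
Formula: SPL2 = SPL1 - 20 * log10(r2 / r1)
Compute ratio: r2 / r1 = 36.2 / 4.1 = 8.8293
Compute log10: log10(8.8293) = 0.945926
Compute drop: 20 * 0.945926 = 18.9185
SPL2 = 80.4 - 18.9185 = 61.48

61.48 dB


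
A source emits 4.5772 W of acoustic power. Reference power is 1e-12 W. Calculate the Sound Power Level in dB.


Given values:
  W = 4.5772 W
  W_ref = 1e-12 W
Formula: SWL = 10 * log10(W / W_ref)
Compute ratio: W / W_ref = 4577200000000
Compute log10: log10(4577200000000) = 12.6606
Multiply: SWL = 10 * 12.6606 = 126.61

126.61 dB


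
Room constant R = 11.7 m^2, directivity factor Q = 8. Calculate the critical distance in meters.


Given values:
  R = 11.7 m^2, Q = 8
Formula: d_c = 0.141 * sqrt(Q * R)
Compute Q * R = 8 * 11.7 = 93.6
Compute sqrt(93.6) = 9.6747
d_c = 0.141 * 9.6747 = 1.364

1.364 m


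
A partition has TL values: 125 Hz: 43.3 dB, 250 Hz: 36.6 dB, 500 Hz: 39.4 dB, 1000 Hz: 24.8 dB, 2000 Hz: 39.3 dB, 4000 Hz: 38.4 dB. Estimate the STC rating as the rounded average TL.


Given TL values at each frequency:
  125 Hz: 43.3 dB
  250 Hz: 36.6 dB
  500 Hz: 39.4 dB
  1000 Hz: 24.8 dB
  2000 Hz: 39.3 dB
  4000 Hz: 38.4 dB
Formula: STC ~ round(average of TL values)
Sum = 43.3 + 36.6 + 39.4 + 24.8 + 39.3 + 38.4 = 221.8
Average = 221.8 / 6 = 36.97
Rounded: 37

37


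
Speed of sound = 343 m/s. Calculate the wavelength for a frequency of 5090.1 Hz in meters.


Given values:
  c = 343 m/s, f = 5090.1 Hz
Formula: lambda = c / f
lambda = 343 / 5090.1
lambda = 0.0674

0.0674 m


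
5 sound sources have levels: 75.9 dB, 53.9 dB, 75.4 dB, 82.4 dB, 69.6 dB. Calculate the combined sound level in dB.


Formula: L_total = 10 * log10( sum(10^(Li/10)) )
  Source 1: 10^(75.9/10) = 38904514.4994
  Source 2: 10^(53.9/10) = 245470.8916
  Source 3: 10^(75.4/10) = 34673685.0453
  Source 4: 10^(82.4/10) = 173780082.8749
  Source 5: 10^(69.6/10) = 9120108.3936
Sum of linear values = 256723861.7048
L_total = 10 * log10(256723861.7048) = 84.09

84.09 dB


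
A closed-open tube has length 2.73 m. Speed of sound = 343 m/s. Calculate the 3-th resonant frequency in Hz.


Given values:
  Tube type: closed-open, L = 2.73 m, c = 343 m/s, n = 3
Formula: f_n = (2n - 1) * c / (4 * L)
Compute 2n - 1 = 2*3 - 1 = 5
Compute 4 * L = 4 * 2.73 = 10.92
f = 5 * 343 / 10.92
f = 157.05

157.05 Hz


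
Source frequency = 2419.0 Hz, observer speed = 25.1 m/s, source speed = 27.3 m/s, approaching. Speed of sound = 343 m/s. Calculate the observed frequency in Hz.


Given values:
  f_s = 2419.0 Hz, v_o = 25.1 m/s, v_s = 27.3 m/s
  Direction: approaching
Formula: f_o = f_s * (c + v_o) / (c - v_s)
Numerator: c + v_o = 343 + 25.1 = 368.1
Denominator: c - v_s = 343 - 27.3 = 315.7
f_o = 2419.0 * 368.1 / 315.7 = 2820.51

2820.51 Hz


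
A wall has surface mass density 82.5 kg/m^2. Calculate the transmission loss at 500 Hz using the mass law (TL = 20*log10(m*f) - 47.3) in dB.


Given values:
  m = 82.5 kg/m^2, f = 500 Hz
Formula: TL = 20 * log10(m * f) - 47.3
Compute m * f = 82.5 * 500 = 41250.0
Compute log10(41250.0) = 4.615424
Compute 20 * 4.615424 = 92.3085
TL = 92.3085 - 47.3 = 45.01

45.01 dB


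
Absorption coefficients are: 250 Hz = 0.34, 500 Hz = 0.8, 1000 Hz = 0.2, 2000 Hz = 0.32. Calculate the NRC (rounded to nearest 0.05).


Given values:
  a_250 = 0.34, a_500 = 0.8
  a_1000 = 0.2, a_2000 = 0.32
Formula: NRC = (a250 + a500 + a1000 + a2000) / 4
Sum = 0.34 + 0.8 + 0.2 + 0.32 = 1.66
NRC = 1.66 / 4 = 0.415
Rounded to nearest 0.05: 0.4

0.4


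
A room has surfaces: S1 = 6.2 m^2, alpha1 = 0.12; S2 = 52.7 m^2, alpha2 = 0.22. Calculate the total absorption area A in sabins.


Given surfaces:
  Surface 1: 6.2 * 0.12 = 0.744
  Surface 2: 52.7 * 0.22 = 11.594
Formula: A = sum(Si * alpha_i)
A = 0.744 + 11.594
A = 12.34

12.34 sabins


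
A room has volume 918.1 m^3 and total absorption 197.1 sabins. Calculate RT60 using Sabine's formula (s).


Given values:
  V = 918.1 m^3
  A = 197.1 sabins
Formula: RT60 = 0.161 * V / A
Numerator: 0.161 * 918.1 = 147.8141
RT60 = 147.8141 / 197.1 = 0.75

0.75 s


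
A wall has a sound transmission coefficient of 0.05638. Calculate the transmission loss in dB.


Given values:
  tau = 0.05638
Formula: TL = 10 * log10(1 / tau)
Compute 1 / tau = 1 / 0.05638 = 17.7368
Compute log10(17.7368) = 1.248875
TL = 10 * 1.248875 = 12.49

12.49 dB


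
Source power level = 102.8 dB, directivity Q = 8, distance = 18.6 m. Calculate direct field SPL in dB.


Given values:
  Lw = 102.8 dB, Q = 8, r = 18.6 m
Formula: SPL = Lw + 10 * log10(Q / (4 * pi * r^2))
Compute 4 * pi * r^2 = 4 * pi * 18.6^2 = 4347.4616
Compute Q / denom = 8 / 4347.4616 = 0.00184015
Compute 10 * log10(0.00184015) = -27.3515
SPL = 102.8 + (-27.3515) = 75.45

75.45 dB


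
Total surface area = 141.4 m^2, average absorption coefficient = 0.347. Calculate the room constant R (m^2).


Given values:
  S = 141.4 m^2, alpha = 0.347
Formula: R = S * alpha / (1 - alpha)
Numerator: 141.4 * 0.347 = 49.0658
Denominator: 1 - 0.347 = 0.653
R = 49.0658 / 0.653 = 75.14

75.14 m^2


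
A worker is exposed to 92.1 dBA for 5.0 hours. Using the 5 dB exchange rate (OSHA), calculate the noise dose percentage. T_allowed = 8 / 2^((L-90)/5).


Given values:
  L = 92.1 dBA, T = 5.0 hours
Formula: T_allowed = 8 / 2^((L - 90) / 5)
Compute exponent: (92.1 - 90) / 5 = 0.42
Compute 2^(0.42) = 1.337928
T_allowed = 8 / 1.337928 = 5.979395 hours
Dose = (T / T_allowed) * 100
Dose = (5.0 / 5.979395) * 100 = 83.62

83.62 %


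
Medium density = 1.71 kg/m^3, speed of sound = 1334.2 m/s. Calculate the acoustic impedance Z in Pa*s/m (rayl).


Given values:
  rho = 1.71 kg/m^3
  c = 1334.2 m/s
Formula: Z = rho * c
Z = 1.71 * 1334.2
Z = 2281.48

2281.48 rayl


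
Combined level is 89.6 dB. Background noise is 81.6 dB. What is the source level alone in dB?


Given values:
  L_total = 89.6 dB, L_bg = 81.6 dB
Formula: L_source = 10 * log10(10^(L_total/10) - 10^(L_bg/10))
Convert to linear:
  10^(89.6/10) = 912010839.3559
  10^(81.6/10) = 144543977.0746
Difference: 912010839.3559 - 144543977.0746 = 767466862.2813
L_source = 10 * log10(767466862.2813) = 88.85

88.85 dB


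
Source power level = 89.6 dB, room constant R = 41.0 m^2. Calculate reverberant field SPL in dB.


Given values:
  Lw = 89.6 dB, R = 41.0 m^2
Formula: SPL = Lw + 10 * log10(4 / R)
Compute 4 / R = 4 / 41.0 = 0.097561
Compute 10 * log10(0.097561) = -10.1072
SPL = 89.6 + (-10.1072) = 79.49

79.49 dB


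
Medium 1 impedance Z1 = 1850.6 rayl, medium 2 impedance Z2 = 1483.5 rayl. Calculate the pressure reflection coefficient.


Given values:
  Z1 = 1850.6 rayl, Z2 = 1483.5 rayl
Formula: R = (Z2 - Z1) / (Z2 + Z1)
Numerator: Z2 - Z1 = 1483.5 - 1850.6 = -367.1
Denominator: Z2 + Z1 = 1483.5 + 1850.6 = 3334.1
R = -367.1 / 3334.1 = -0.1101

-0.1101
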